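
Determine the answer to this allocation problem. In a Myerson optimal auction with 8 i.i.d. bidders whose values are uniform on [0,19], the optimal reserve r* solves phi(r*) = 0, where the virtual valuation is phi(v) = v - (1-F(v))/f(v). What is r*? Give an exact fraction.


Step 1: For U[0,19], F(v) = v/19 and f(v) = 1/19
Step 2: phi(v) = v - (1 - v/19)/(1/19) = v - (19 - v) = 2v - 19
Step 3: Set phi(r*) = 0: 2r* - 19 = 0
Step 4: r* = 19/2 (the number of bidders n = 8 does not enter)

19/2


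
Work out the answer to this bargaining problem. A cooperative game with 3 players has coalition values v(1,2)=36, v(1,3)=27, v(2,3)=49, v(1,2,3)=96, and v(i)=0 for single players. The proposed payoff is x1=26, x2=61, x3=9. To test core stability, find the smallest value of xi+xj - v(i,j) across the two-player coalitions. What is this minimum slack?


Step 1: Slack for coalition (1,2): x1+x2 - v12 = 87 - 36 = 51
Step 2: Slack for coalition (1,3): x1+x3 - v13 = 35 - 27 = 8
Step 3: Slack for coalition (2,3): x2+x3 - v23 = 70 - 49 = 21
Step 4: Minimum slack = min(51, 8, 21) = 8, attained by (1,3); no pair can gain by deviating, so the allocation is in the core

8


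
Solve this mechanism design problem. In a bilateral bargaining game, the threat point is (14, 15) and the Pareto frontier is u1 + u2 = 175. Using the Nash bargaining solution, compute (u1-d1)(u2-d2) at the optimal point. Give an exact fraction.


Step 1: The Nash solution splits surplus symmetrically above the disagreement point
Step 2: u1 = (total + d1 - d2)/2 = (175 + 14 - 15)/2 = 87
Step 3: u2 = (total - d1 + d2)/2 = (175 - 14 + 15)/2 = 88
Step 4: Nash product = (87 - 14) * (88 - 15)
Step 5: = 73 * 73 = 5329

5329


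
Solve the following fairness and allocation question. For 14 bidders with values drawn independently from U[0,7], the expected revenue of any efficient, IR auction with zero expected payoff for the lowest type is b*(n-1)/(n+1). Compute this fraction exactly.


Step 1: By Revenue Equivalence, expected revenue = b*(n-1)/(n+1)
Step 2: Substituting n = 14, b = 7
Step 3: Revenue = 7*(14-1)/(14+1) = 7*13/15
Step 4: Revenue = 91/15

91/15


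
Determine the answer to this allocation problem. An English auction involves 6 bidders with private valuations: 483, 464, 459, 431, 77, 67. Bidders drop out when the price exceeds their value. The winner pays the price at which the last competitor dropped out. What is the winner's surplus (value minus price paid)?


Step 1: Identify the highest value: 483
Step 2: Identify the second-highest value: 464
Step 3: The final price = second-highest value = 464
Step 4: Surplus = 483 - 464 = 19

19


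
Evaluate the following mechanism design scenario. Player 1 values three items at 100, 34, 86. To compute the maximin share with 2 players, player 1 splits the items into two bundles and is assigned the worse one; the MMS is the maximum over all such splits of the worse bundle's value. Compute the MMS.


Step 1: Item values = 100, 34, 86
Step 2: Enumerate all 2-bundle partitions and take the smaller bundle:
  Partition 1: {100} vs {34,86} -> bundles 100, 120; min = 100
  Partition 2: {34} vs {100,86} -> bundles 34, 186; min = 34
  Partition 3: {86} vs {100,34} -> bundles 86, 134; min = 86
Step 3: MMS = max(100, 34, 86) = 100

100


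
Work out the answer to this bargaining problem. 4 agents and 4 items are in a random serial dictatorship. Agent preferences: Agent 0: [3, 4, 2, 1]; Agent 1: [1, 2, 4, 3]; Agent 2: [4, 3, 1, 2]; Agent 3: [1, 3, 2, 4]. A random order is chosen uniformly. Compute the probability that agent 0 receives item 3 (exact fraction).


Step 1: Agent 0 wants item 3
Step 2: There are 24 possible orderings of agents
Step 3: In 20 orderings, agent 0 gets item 3
Step 4: Probability = 20/24 = 5/6

5/6


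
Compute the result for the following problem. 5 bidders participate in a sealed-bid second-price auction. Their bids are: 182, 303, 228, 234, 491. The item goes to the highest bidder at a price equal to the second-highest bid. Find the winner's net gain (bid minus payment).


Step 1: Sort bids in descending order: 491, 303, 234, 228, 182
Step 2: The winning bid is the highest: 491
Step 3: The payment equals the second-highest bid: 303
Step 4: Surplus = winner's bid - payment = 491 - 303 = 188

188


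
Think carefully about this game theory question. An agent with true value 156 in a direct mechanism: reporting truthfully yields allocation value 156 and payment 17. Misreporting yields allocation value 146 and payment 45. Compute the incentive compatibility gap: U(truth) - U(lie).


Step 1: U(truth) = value - payment = 156 - 17 = 139
Step 2: U(lie) = allocation - payment = 146 - 45 = 101
Step 3: IC gap = 139 - 101 = 38

38


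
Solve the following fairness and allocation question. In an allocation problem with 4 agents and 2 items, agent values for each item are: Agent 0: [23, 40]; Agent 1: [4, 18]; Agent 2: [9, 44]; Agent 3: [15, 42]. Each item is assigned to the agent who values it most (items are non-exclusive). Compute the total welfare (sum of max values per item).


Step 1: For each item, find the maximum value among all agents.
Step 2: Item 0 -> Agent 0 (value 23)
Step 3: Item 1 -> Agent 2 (value 44)
Step 4: Total welfare = 23 + 44 = 67

67


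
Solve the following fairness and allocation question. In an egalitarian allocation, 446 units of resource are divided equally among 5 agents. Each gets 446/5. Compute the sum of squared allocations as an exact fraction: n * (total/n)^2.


Step 1: Each agent's share = 446/5
Step 2: Square of each share = (446/5)^2 = 198916/25
Step 3: Sum of squares = 5 * 198916/25 = 198916/5

198916/5


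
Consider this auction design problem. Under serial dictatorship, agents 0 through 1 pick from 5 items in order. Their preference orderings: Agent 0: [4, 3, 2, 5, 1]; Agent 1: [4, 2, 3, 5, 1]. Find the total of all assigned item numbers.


Step 1: Agent 0 picks item 4
Step 2: Agent 1 picks item 2
Step 3: Sum = 4 + 2 = 6

6


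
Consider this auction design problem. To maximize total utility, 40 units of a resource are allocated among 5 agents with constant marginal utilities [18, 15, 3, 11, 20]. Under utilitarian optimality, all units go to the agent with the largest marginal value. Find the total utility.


Step 1: The marginal utilities are [18, 15, 3, 11, 20]
Step 2: The highest marginal utility is 20
Step 3: All 40 units go to that agent
Step 4: Total utility = 20 * 40 = 800

800


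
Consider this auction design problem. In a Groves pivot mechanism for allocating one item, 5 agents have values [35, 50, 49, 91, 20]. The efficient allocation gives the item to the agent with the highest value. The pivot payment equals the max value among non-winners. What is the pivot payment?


Step 1: The efficient winner is agent 3 with value 91
Step 2: Other agents' values: [35, 50, 49, 20]
Step 3: Pivot payment = max(others) = 50
Step 4: The winner pays 50

50


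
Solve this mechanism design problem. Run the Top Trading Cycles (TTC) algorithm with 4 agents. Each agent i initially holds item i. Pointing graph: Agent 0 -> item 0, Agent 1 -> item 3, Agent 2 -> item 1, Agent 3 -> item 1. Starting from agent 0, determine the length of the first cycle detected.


Step 1: Trace the pointer graph from agent 0: 0 -> 0
Step 2: A cycle is detected when we revisit agent 0
Step 3: The cycle is: 0 -> 0
Step 4: Cycle length = 1

1


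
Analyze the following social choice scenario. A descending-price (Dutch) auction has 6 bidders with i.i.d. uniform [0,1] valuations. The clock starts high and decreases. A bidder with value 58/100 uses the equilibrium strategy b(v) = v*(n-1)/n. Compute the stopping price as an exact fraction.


Step 1: Dutch auctions are strategically equivalent to first-price auctions
Step 2: The equilibrium bid is b(v) = v*(n-1)/n
Step 3: b = 29/50 * 5/6
Step 4: b = 29/60

29/60


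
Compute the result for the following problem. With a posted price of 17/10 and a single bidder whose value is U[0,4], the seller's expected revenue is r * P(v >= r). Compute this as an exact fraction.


Step 1: Posted price r = 17/10, value support [0,4]
Step 2: P(v >= r) = (4 - 17/10)/4 = 23/40
Step 3: Expected revenue = r * P(v >= r) = 17/10 * 23/40
Step 4: Revenue = 391/400

391/400


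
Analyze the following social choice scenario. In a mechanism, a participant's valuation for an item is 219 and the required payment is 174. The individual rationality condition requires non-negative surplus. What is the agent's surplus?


Step 1: Surplus = value - payment = 219 - 174 = 45
Step 2: IR is satisfied (surplus >= 0)

45


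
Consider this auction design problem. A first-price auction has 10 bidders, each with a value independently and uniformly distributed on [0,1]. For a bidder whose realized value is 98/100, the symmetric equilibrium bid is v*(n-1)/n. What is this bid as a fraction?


Step 1: The symmetric BNE bidding function is b(v) = v * (n-1) / n
Step 2: Substitute v = 49/50 and n = 10
Step 3: b = 49/50 * 9/10
Step 4: b = 441/500

441/500


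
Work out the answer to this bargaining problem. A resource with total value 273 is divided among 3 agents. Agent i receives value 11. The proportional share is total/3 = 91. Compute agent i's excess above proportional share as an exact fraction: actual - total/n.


Step 1: Proportional share = 273/3 = 91
Step 2: Agent's actual allocation = 11
Step 3: Excess = 11 - 91 = -80

-80


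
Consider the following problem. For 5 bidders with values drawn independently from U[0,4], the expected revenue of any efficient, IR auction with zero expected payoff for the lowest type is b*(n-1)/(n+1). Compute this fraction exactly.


Step 1: By Revenue Equivalence, expected revenue = b*(n-1)/(n+1)
Step 2: Substituting n = 5, b = 4
Step 3: Revenue = 4*(5-1)/(5+1) = 4*4/6
Step 4: Revenue = 16/6 = 8/3

8/3


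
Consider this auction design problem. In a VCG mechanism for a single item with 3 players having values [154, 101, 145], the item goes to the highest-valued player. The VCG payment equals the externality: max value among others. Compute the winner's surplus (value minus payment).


Step 1: The winner is the agent with the highest value: agent 0 with value 154
Step 2: Values of other agents: [101, 145]
Step 3: VCG payment = max of others' values = 145
Step 4: Surplus = 154 - 145 = 9

9


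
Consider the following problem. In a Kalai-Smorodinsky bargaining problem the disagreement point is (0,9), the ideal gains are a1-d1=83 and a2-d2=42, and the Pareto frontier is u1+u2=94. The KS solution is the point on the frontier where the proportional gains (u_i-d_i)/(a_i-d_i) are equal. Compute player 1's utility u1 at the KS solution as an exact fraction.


Step 1: At the KS point, (u1-d1)/r1 = (u2-d2)/r2 = t and u1+u2 = 94
Step 2: u1 = d1 + r1*t and u2 = d2 + r2*t, so (d1 + r1*t) + (d2 + r2*t) = 94
Step 3: t = (94 - 0 - 9)/(83 + 42) = 85/125 = 17/25
Step 4: u1 = d1 + r1*t = 0 + 83 * 17/25 = 1411/25
Step 5: (Check: u2 = d2 + r2*t = 939/25; u1+u2 = 1411/25 + 939/25 = 94, on the frontier.)

1411/25


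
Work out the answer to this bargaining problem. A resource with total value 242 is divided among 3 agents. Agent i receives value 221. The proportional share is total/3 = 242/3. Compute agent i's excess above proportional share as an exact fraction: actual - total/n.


Step 1: Proportional share = 242/3
Step 2: Agent's actual allocation = 221
Step 3: Excess = 221 - 242/3 = 421/3

421/3


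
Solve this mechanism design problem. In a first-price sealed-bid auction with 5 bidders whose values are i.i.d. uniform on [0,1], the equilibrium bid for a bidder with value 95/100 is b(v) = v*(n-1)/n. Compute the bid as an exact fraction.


Step 1: The symmetric BNE bidding function is b(v) = v * (n-1) / n
Step 2: Substitute v = 19/20 and n = 5
Step 3: b = 19/20 * 4/5
Step 4: b = 19/25

19/25


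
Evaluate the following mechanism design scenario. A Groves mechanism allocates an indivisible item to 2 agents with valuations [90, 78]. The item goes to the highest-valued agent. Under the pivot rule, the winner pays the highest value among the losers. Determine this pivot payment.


Step 1: The efficient winner is agent 0 with value 90
Step 2: Other agents' values: [78]
Step 3: Pivot payment = max(others) = 78
Step 4: The winner pays 78

78


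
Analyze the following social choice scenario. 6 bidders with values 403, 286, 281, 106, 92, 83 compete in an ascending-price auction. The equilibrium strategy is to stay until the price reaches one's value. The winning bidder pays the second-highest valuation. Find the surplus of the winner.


Step 1: Identify the highest value: 403
Step 2: Identify the second-highest value: 286
Step 3: The final price = second-highest value = 286
Step 4: Surplus = 403 - 286 = 117

117


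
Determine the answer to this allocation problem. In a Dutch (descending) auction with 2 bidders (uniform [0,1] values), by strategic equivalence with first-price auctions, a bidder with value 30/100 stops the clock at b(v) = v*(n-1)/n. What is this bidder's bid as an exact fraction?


Step 1: Dutch auctions are strategically equivalent to first-price auctions
Step 2: The equilibrium bid is b(v) = v*(n-1)/n
Step 3: b = 3/10 * 1/2
Step 4: b = 3/20

3/20


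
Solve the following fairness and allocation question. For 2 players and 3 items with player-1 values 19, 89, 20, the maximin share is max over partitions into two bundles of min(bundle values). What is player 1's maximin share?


Step 1: Item values = 19, 89, 20
Step 2: Enumerate all 2-bundle partitions and take the smaller bundle:
  Partition 1: {19} vs {89,20} -> bundles 19, 109; min = 19
  Partition 2: {89} vs {19,20} -> bundles 89, 39; min = 39
  Partition 3: {20} vs {19,89} -> bundles 20, 108; min = 20
Step 3: MMS = max(19, 39, 20) = 39

39


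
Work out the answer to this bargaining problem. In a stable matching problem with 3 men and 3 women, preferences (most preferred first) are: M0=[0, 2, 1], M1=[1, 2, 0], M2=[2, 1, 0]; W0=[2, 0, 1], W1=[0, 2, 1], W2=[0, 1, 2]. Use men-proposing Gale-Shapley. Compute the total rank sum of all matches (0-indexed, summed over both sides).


Step 1: Run Gale-Shapley (men propose, women hold best offer):
  M0 proposes to W0; she accepts
  M1 proposes to W1; she accepts
  M2 proposes to W2; she accepts
Step 2: Final matching: W0-M0, W1-M1, W2-M2
Step 3: 0-indexed ranks (man's rank of his match, then woman's): 0 + 1 + 0 + 2 + 0 + 2
Step 4: Total rank sum = 5

5


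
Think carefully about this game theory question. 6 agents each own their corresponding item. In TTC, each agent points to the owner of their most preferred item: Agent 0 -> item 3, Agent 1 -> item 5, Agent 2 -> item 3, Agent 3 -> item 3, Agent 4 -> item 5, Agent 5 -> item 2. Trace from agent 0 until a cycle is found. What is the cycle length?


Step 1: Trace the pointer graph from agent 0: 0 -> 3 -> 3
Step 2: A cycle is detected when we revisit agent 3
Step 3: The cycle is: 3 -> 3
Step 4: Cycle length = 1

1


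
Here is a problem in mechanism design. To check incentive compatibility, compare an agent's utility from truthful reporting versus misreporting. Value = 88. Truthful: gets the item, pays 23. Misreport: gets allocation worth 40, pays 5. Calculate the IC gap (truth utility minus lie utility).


Step 1: U(truth) = value - payment = 88 - 23 = 65
Step 2: U(lie) = allocation - payment = 40 - 5 = 35
Step 3: IC gap = 65 - 35 = 30

30


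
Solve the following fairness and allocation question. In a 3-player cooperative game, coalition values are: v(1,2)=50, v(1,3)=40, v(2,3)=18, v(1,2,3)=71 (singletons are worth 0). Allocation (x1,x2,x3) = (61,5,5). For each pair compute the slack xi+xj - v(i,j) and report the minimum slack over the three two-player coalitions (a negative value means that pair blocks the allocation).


Step 1: Slack for coalition (1,2): x1+x2 - v12 = 66 - 50 = 16
Step 2: Slack for coalition (1,3): x1+x3 - v13 = 66 - 40 = 26
Step 3: Slack for coalition (2,3): x2+x3 - v23 = 10 - 18 = -8
Step 4: Minimum slack = min(16, 26, -8) = -8, attained by (2,3); coalition (2,3) can block (slack < 0), so the allocation is not in the core

-8


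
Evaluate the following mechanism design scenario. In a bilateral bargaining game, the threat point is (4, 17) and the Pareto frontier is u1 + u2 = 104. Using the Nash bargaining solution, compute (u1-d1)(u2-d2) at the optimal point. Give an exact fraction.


Step 1: The Nash solution splits surplus symmetrically above the disagreement point
Step 2: u1 = (total + d1 - d2)/2 = (104 + 4 - 17)/2 = 91/2
Step 3: u2 = (total - d1 + d2)/2 = (104 - 4 + 17)/2 = 117/2
Step 4: Nash product = (91/2 - 4) * (117/2 - 17)
Step 5: = 83/2 * 83/2 = 6889/4

6889/4


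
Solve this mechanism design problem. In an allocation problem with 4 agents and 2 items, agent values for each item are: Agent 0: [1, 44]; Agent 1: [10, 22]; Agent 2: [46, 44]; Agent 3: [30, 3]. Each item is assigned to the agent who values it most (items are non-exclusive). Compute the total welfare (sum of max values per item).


Step 1: For each item, find the maximum value among all agents.
Step 2: Item 0 -> Agent 2 (value 46)
Step 3: Item 1 -> Agent 0 (value 44)
Step 4: Total welfare = 46 + 44 = 90

90


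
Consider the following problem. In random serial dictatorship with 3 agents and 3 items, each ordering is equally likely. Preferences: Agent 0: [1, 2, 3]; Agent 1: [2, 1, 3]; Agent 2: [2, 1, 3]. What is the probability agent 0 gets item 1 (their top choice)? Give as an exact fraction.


Step 1: Agent 0 wants item 1
Step 2: There are 6 possible orderings of agents
Step 3: In 4 orderings, agent 0 gets item 1
Step 4: Probability = 4/6 = 2/3

2/3


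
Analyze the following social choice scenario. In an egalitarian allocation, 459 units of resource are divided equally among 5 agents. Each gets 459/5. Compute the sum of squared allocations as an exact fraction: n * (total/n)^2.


Step 1: Each agent's share = 459/5
Step 2: Square of each share = (459/5)^2 = 210681/25
Step 3: Sum of squares = 5 * 210681/25 = 210681/5

210681/5


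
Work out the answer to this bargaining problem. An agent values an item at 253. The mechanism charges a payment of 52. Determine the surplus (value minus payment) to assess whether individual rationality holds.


Step 1: Surplus = value - payment = 253 - 52 = 201
Step 2: IR is satisfied (surplus >= 0)

201


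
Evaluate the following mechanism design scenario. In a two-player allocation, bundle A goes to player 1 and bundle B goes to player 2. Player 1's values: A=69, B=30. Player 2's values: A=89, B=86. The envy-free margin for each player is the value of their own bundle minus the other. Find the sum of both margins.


Step 1: Player 1's margin = v1(A) - v1(B) = 69 - 30 = 39
Step 2: Player 2's margin = v2(B) - v2(A) = 86 - 89 = -3
Step 3: Total margin = 39 + -3 = 36

36


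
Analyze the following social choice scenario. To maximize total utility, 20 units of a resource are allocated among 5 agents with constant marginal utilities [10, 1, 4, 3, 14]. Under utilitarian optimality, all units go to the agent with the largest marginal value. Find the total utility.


Step 1: The marginal utilities are [10, 1, 4, 3, 14]
Step 2: The highest marginal utility is 14
Step 3: All 20 units go to that agent
Step 4: Total utility = 14 * 20 = 280

280


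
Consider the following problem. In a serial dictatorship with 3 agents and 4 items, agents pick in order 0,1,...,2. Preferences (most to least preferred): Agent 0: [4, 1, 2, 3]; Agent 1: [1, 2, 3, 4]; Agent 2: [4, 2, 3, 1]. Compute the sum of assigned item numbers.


Step 1: Agent 0 picks item 4
Step 2: Agent 1 picks item 1
Step 3: Agent 2 picks item 2
Step 4: Sum = 4 + 1 + 2 = 7

7


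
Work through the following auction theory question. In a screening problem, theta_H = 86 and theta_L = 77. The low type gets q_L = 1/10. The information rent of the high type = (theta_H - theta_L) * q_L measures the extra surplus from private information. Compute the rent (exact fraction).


Step 1: theta_H - theta_L = 86 - 77 = 9
Step 2: Information rent = (theta_H - theta_L) * q_L
Step 3: = 9 * 1/10
Step 4: = 9/10

9/10


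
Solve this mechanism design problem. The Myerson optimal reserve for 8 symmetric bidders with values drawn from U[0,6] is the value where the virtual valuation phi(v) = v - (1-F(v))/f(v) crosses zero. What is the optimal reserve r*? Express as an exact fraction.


Step 1: For U[0,6], F(v) = v/6 and f(v) = 1/6
Step 2: phi(v) = v - (1 - v/6)/(1/6) = v - (6 - v) = 2v - 6
Step 3: Set phi(r*) = 0: 2r* - 6 = 0
Step 4: r* = 6/2 = 3 (the number of bidders n = 8 does not enter)

3


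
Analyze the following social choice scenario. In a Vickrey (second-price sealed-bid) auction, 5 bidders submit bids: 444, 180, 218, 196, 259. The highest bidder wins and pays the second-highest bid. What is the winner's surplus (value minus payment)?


Step 1: Sort bids in descending order: 444, 259, 218, 196, 180
Step 2: The winning bid is the highest: 444
Step 3: The payment equals the second-highest bid: 259
Step 4: Surplus = winner's bid - payment = 444 - 259 = 185

185


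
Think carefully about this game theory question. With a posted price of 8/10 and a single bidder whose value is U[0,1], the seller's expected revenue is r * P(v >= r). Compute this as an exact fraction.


Step 1: Posted price r = 4/5, value support [0,1]
Step 2: P(v >= r) = (1 - 4/5)/1 = 1/5
Step 3: Expected revenue = r * P(v >= r) = 4/5 * 1/5
Step 4: Revenue = 4/25

4/25


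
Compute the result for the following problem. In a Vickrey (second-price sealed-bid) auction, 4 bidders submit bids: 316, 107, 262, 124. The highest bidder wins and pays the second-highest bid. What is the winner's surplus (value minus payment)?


Step 1: Sort bids in descending order: 316, 262, 124, 107
Step 2: The winning bid is the highest: 316
Step 3: The payment equals the second-highest bid: 262
Step 4: Surplus = winner's bid - payment = 316 - 262 = 54

54


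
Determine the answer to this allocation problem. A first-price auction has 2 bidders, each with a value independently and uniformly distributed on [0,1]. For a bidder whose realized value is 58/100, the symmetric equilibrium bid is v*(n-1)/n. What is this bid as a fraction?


Step 1: The symmetric BNE bidding function is b(v) = v * (n-1) / n
Step 2: Substitute v = 29/50 and n = 2
Step 3: b = 29/50 * 1/2
Step 4: b = 29/100

29/100


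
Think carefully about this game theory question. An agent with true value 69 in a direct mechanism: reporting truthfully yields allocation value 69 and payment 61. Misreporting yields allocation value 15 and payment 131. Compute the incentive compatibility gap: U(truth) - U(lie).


Step 1: U(truth) = value - payment = 69 - 61 = 8
Step 2: U(lie) = allocation - payment = 15 - 131 = -116
Step 3: IC gap = 8 - (-116) = 124

124


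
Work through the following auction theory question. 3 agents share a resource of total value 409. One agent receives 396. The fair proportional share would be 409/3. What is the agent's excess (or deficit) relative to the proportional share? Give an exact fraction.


Step 1: Proportional share = 409/3
Step 2: Agent's actual allocation = 396
Step 3: Excess = 396 - 409/3 = 779/3

779/3


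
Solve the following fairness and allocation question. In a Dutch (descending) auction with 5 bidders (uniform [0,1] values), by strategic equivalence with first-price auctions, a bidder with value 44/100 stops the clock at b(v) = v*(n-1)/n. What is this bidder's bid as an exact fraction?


Step 1: Dutch auctions are strategically equivalent to first-price auctions
Step 2: The equilibrium bid is b(v) = v*(n-1)/n
Step 3: b = 11/25 * 4/5
Step 4: b = 44/125

44/125


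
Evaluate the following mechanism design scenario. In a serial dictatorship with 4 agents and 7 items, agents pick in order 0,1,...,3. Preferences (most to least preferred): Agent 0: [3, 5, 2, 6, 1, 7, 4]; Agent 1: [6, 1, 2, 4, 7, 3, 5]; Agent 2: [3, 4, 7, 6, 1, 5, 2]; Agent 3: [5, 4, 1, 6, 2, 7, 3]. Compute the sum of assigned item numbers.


Step 1: Agent 0 picks item 3
Step 2: Agent 1 picks item 6
Step 3: Agent 2 picks item 4
Step 4: Agent 3 picks item 5
Step 5: Sum = 3 + 6 + 4 + 5 = 18

18


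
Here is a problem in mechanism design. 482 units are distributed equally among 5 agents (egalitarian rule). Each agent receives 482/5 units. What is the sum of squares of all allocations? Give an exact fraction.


Step 1: Each agent's share = 482/5
Step 2: Square of each share = (482/5)^2 = 232324/25
Step 3: Sum of squares = 5 * 232324/25 = 232324/5

232324/5


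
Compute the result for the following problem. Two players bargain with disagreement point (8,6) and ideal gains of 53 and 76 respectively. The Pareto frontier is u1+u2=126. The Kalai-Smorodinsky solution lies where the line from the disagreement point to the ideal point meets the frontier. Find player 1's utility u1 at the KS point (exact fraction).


Step 1: At the KS point, (u1-d1)/r1 = (u2-d2)/r2 = t and u1+u2 = 126
Step 2: u1 = d1 + r1*t and u2 = d2 + r2*t, so (d1 + r1*t) + (d2 + r2*t) = 126
Step 3: t = (126 - 8 - 6)/(53 + 76) = 112/129
Step 4: u1 = d1 + r1*t = 8 + 53 * 112/129 = 6968/129
Step 5: (Check: u2 = d2 + r2*t = 9286/129; u1+u2 = 6968/129 + 9286/129 = 126, on the frontier.)

6968/129


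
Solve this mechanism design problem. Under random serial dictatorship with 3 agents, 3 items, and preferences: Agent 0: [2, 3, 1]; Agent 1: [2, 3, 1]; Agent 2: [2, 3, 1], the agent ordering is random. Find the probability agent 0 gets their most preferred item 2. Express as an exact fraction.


Step 1: Agent 0 wants item 2
Step 2: There are 6 possible orderings of agents
Step 3: In 2 orderings, agent 0 gets item 2
Step 4: Probability = 2/6 = 1/3

1/3


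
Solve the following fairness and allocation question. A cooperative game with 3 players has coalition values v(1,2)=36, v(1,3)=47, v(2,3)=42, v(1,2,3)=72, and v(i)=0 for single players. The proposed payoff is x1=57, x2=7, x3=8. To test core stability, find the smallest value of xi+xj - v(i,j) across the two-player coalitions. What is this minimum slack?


Step 1: Slack for coalition (1,2): x1+x2 - v12 = 64 - 36 = 28
Step 2: Slack for coalition (1,3): x1+x3 - v13 = 65 - 47 = 18
Step 3: Slack for coalition (2,3): x2+x3 - v23 = 15 - 42 = -27
Step 4: Minimum slack = min(28, 18, -27) = -27, attained by (2,3); coalition (2,3) can block (slack < 0), so the allocation is not in the core

-27


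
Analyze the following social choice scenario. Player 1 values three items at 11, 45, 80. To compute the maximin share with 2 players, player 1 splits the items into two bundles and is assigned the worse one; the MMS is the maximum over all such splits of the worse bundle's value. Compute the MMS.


Step 1: Item values = 11, 45, 80
Step 2: Enumerate all 2-bundle partitions and take the smaller bundle:
  Partition 1: {11} vs {45,80} -> bundles 11, 125; min = 11
  Partition 2: {45} vs {11,80} -> bundles 45, 91; min = 45
  Partition 3: {80} vs {11,45} -> bundles 80, 56; min = 56
Step 3: MMS = max(11, 45, 56) = 56

56


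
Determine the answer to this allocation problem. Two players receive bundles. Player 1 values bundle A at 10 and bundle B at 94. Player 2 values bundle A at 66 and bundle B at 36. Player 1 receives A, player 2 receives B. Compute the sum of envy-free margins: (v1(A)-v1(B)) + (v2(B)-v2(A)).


Step 1: Player 1's margin = v1(A) - v1(B) = 10 - 94 = -84
Step 2: Player 2's margin = v2(B) - v2(A) = 36 - 66 = -30
Step 3: Total margin = -84 + -30 = -114

-114


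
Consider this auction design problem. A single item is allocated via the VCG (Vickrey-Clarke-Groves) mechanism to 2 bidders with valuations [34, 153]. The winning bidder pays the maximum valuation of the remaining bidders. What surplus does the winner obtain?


Step 1: The winner is the agent with the highest value: agent 1 with value 153
Step 2: Values of other agents: [34]
Step 3: VCG payment = max of others' values = 34
Step 4: Surplus = 153 - 34 = 119

119


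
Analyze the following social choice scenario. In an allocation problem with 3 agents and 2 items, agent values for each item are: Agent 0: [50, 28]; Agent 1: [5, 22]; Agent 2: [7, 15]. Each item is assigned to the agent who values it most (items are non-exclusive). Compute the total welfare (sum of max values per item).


Step 1: For each item, find the maximum value among all agents.
Step 2: Item 0 -> Agent 0 (value 50)
Step 3: Item 1 -> Agent 0 (value 28)
Step 4: Total welfare = 50 + 28 = 78

78


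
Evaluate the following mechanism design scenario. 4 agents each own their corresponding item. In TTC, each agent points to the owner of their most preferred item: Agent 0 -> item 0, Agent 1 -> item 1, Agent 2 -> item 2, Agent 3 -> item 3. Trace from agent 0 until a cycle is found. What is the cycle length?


Step 1: Trace the pointer graph from agent 0: 0 -> 0
Step 2: A cycle is detected when we revisit agent 0
Step 3: The cycle is: 0 -> 0
Step 4: Cycle length = 1

1


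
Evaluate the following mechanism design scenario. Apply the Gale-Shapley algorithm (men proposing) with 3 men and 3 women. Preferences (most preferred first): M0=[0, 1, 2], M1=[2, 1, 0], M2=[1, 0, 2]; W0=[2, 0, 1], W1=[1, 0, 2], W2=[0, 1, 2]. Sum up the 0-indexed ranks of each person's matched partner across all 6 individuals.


Step 1: Run Gale-Shapley (men propose, women hold best offer):
  M0 proposes to W0; she accepts
  M1 proposes to W2; she accepts
  M2 proposes to W1; she accepts
Step 2: Final matching: W0-M0, W1-M2, W2-M1
Step 3: 0-indexed ranks (man's rank of his match, then woman's): 0 + 1 + 0 + 2 + 0 + 1
Step 4: Total rank sum = 4

4


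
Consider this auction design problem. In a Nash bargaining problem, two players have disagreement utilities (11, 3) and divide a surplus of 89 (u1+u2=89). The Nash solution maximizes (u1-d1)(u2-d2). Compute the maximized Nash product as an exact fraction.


Step 1: The Nash solution splits surplus symmetrically above the disagreement point
Step 2: u1 = (total + d1 - d2)/2 = (89 + 11 - 3)/2 = 97/2
Step 3: u2 = (total - d1 + d2)/2 = (89 - 11 + 3)/2 = 81/2
Step 4: Nash product = (97/2 - 11) * (81/2 - 3)
Step 5: = 75/2 * 75/2 = 5625/4

5625/4


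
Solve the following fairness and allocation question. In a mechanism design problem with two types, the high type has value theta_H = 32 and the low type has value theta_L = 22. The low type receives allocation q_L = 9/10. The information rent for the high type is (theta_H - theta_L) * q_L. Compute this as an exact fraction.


Step 1: theta_H - theta_L = 32 - 22 = 10
Step 2: Information rent = (theta_H - theta_L) * q_L
Step 3: = 10 * 9/10
Step 4: = 9

9


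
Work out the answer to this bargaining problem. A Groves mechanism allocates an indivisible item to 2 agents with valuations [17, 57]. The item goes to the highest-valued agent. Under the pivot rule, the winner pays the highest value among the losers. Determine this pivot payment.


Step 1: The efficient winner is agent 1 with value 57
Step 2: Other agents' values: [17]
Step 3: Pivot payment = max(others) = 17
Step 4: The winner pays 17

17


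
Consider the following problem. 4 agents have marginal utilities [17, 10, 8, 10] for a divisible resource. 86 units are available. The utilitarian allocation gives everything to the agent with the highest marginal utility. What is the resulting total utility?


Step 1: The marginal utilities are [17, 10, 8, 10]
Step 2: The highest marginal utility is 17
Step 3: All 86 units go to that agent
Step 4: Total utility = 17 * 86 = 1462

1462


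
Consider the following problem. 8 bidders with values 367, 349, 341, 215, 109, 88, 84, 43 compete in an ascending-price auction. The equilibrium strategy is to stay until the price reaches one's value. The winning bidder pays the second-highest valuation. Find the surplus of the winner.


Step 1: Identify the highest value: 367
Step 2: Identify the second-highest value: 349
Step 3: The final price = second-highest value = 349
Step 4: Surplus = 367 - 349 = 18

18


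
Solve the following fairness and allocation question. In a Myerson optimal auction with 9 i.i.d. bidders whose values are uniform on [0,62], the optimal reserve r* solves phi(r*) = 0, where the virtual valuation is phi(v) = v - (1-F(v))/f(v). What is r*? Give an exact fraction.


Step 1: For U[0,62], F(v) = v/62 and f(v) = 1/62
Step 2: phi(v) = v - (1 - v/62)/(1/62) = v - (62 - v) = 2v - 62
Step 3: Set phi(r*) = 0: 2r* - 62 = 0
Step 4: r* = 62/2 = 31 (the number of bidders n = 9 does not enter)

31


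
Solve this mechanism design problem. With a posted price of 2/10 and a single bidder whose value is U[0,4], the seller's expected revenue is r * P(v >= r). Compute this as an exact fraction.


Step 1: Posted price r = 1/5, value support [0,4]
Step 2: P(v >= r) = (4 - 1/5)/4 = 19/20
Step 3: Expected revenue = r * P(v >= r) = 1/5 * 19/20
Step 4: Revenue = 19/100

19/100


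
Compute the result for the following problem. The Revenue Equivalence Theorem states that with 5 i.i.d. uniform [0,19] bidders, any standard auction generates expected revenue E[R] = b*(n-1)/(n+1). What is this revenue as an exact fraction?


Step 1: By Revenue Equivalence, expected revenue = b*(n-1)/(n+1)
Step 2: Substituting n = 5, b = 19
Step 3: Revenue = 19*(5-1)/(5+1) = 19*4/6
Step 4: Revenue = 76/6 = 38/3

38/3


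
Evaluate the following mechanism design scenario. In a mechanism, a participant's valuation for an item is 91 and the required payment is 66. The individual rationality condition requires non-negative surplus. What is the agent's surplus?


Step 1: Surplus = value - payment = 91 - 66 = 25
Step 2: IR is satisfied (surplus >= 0)

25


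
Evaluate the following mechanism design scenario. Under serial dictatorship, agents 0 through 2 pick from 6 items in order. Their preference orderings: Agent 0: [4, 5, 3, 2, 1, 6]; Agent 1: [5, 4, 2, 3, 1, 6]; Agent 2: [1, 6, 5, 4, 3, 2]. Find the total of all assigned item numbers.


Step 1: Agent 0 picks item 4
Step 2: Agent 1 picks item 5
Step 3: Agent 2 picks item 1
Step 4: Sum = 4 + 5 + 1 = 10

10


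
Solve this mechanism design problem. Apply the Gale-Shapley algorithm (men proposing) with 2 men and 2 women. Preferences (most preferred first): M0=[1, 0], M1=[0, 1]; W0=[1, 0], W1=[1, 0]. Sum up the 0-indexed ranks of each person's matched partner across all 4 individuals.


Step 1: Run Gale-Shapley (men propose, women hold best offer):
  M0 proposes to W1; she accepts
  M1 proposes to W0; she accepts
Step 2: Final matching: W0-M1, W1-M0
Step 3: 0-indexed ranks (man's rank of his match, then woman's): 0 + 0 + 0 + 1
Step 4: Total rank sum = 1

1


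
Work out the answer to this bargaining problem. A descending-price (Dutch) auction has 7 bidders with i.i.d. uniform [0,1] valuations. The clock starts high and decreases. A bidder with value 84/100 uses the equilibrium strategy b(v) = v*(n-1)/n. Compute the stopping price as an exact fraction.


Step 1: Dutch auctions are strategically equivalent to first-price auctions
Step 2: The equilibrium bid is b(v) = v*(n-1)/n
Step 3: b = 21/25 * 6/7
Step 4: b = 18/25

18/25


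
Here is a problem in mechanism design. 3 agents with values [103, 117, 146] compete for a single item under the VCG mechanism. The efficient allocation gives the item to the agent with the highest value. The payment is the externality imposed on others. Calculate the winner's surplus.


Step 1: The winner is the agent with the highest value: agent 2 with value 146
Step 2: Values of other agents: [103, 117]
Step 3: VCG payment = max of others' values = 117
Step 4: Surplus = 146 - 117 = 29

29


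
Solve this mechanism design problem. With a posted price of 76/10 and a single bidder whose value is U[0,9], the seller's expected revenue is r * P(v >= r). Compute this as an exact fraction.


Step 1: Posted price r = 38/5, value support [0,9]
Step 2: P(v >= r) = (9 - 38/5)/9 = 7/45
Step 3: Expected revenue = r * P(v >= r) = 38/5 * 7/45
Step 4: Revenue = 266/225

266/225


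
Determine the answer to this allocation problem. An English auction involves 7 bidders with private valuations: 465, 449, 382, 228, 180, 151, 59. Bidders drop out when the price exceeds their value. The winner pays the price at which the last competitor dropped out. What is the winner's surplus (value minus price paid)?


Step 1: Identify the highest value: 465
Step 2: Identify the second-highest value: 449
Step 3: The final price = second-highest value = 449
Step 4: Surplus = 465 - 449 = 16

16


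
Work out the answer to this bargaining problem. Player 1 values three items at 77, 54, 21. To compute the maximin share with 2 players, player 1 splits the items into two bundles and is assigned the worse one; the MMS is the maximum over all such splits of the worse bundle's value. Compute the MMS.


Step 1: Item values = 77, 54, 21
Step 2: Enumerate all 2-bundle partitions and take the smaller bundle:
  Partition 1: {77} vs {54,21} -> bundles 77, 75; min = 75
  Partition 2: {54} vs {77,21} -> bundles 54, 98; min = 54
  Partition 3: {21} vs {77,54} -> bundles 21, 131; min = 21
Step 3: MMS = max(75, 54, 21) = 75

75


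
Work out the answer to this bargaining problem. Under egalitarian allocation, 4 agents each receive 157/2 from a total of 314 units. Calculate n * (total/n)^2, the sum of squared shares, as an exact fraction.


Step 1: Each agent's share = 314/4 = 157/2
Step 2: Square of each share = (157/2)^2 = 24649/4
Step 3: Sum of squares = 4 * 24649/4 = 24649

24649


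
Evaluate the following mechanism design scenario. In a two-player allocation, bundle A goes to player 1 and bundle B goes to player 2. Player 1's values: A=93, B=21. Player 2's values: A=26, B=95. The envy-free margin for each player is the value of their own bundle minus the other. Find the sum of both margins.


Step 1: Player 1's margin = v1(A) - v1(B) = 93 - 21 = 72
Step 2: Player 2's margin = v2(B) - v2(A) = 95 - 26 = 69
Step 3: Total margin = 72 + 69 = 141

141


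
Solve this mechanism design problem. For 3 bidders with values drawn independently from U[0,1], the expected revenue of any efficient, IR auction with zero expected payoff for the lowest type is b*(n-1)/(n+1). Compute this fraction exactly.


Step 1: By Revenue Equivalence, expected revenue = b*(n-1)/(n+1)
Step 2: Substituting n = 3, b = 1
Step 3: Revenue = 1*(3-1)/(3+1) = 1*2/4
Step 4: Revenue = 2/4 = 1/2

1/2


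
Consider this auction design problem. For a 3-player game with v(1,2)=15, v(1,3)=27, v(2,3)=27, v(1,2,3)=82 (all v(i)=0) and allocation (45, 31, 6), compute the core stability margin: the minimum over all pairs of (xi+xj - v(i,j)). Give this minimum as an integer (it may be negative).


Step 1: Slack for coalition (1,2): x1+x2 - v12 = 76 - 15 = 61
Step 2: Slack for coalition (1,3): x1+x3 - v13 = 51 - 27 = 24
Step 3: Slack for coalition (2,3): x2+x3 - v23 = 37 - 27 = 10
Step 4: Minimum slack = min(61, 24, 10) = 10, attained by (2,3); no pair can gain by deviating, so the allocation is in the core

10


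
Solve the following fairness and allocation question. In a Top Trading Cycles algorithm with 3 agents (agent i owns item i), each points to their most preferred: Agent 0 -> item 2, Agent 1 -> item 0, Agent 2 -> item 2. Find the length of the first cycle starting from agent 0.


Step 1: Trace the pointer graph from agent 0: 0 -> 2 -> 2
Step 2: A cycle is detected when we revisit agent 2
Step 3: The cycle is: 2 -> 2
Step 4: Cycle length = 1

1


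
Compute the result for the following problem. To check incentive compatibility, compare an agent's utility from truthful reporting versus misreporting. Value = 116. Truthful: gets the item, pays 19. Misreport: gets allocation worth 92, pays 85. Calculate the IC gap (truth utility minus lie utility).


Step 1: U(truth) = value - payment = 116 - 19 = 97
Step 2: U(lie) = allocation - payment = 92 - 85 = 7
Step 3: IC gap = 97 - 7 = 90

90


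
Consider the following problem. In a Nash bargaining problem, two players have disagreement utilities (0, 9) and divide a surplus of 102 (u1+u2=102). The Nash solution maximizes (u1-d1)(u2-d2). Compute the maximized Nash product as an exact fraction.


Step 1: The Nash solution splits surplus symmetrically above the disagreement point
Step 2: u1 = (total + d1 - d2)/2 = (102 + 0 - 9)/2 = 93/2
Step 3: u2 = (total - d1 + d2)/2 = (102 - 0 + 9)/2 = 111/2
Step 4: Nash product = (93/2 - 0) * (111/2 - 9)
Step 5: = 93/2 * 93/2 = 8649/4

8649/4
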